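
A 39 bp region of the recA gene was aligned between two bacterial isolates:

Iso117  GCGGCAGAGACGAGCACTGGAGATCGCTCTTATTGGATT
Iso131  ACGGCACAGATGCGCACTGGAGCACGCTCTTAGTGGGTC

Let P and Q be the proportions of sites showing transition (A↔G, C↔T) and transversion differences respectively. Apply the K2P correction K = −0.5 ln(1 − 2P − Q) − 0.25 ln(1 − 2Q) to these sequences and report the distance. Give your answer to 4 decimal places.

0.2768

The sequences differ at positions 1 (G/A, transition), 7 (G/C, transversion), 11 (C/T, transition), 13 (A/C, transversion), 23 (A/C, transversion), 24 (T/A, transversion), 33 (T/G, transversion), 37 (A/G, transition), 39 (T/C, transition).
Of the 9 differences, 4 transitions and 5 transversions over 39 sites: P = 4/39 = 0.102564, Q = 5/39 = 0.128205.
d = −0.5·ln(0.666667) − 0.25·ln(0.743590) = −0.5·(-0.405465) − 0.25·(-0.296265) = 0.2768.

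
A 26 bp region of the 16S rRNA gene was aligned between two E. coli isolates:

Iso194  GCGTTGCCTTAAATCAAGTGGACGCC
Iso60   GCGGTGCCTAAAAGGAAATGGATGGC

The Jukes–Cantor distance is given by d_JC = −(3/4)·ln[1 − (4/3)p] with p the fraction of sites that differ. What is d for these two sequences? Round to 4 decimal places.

Differing sites — 4:T/G; 10:T/A; 14:T/G; 15:C/G; 18:G/A; 23:C/T; 25:C/G.
p = 7/26 = 0.269231.
d = −0.75 · ln(1 − (4/3)·0.269231) = −0.75 · ln(0.641025) = −0.75 · (-0.444687) = 0.3335.

0.3335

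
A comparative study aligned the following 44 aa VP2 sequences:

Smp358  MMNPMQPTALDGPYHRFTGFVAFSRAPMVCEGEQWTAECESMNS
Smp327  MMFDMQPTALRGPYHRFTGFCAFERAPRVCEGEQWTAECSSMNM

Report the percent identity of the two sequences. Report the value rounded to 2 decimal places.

81.82%

Mismatches occur at site 3 (N↔F), site 4 (P↔D), site 11 (D↔R), site 21 (V↔C), site 24 (S↔E), site 28 (M↔R), site 40 (E↔S), site 44 (S↔M).
36 of the 44 sites match, so the percent identity is 36/44 × 100 = 81.82%.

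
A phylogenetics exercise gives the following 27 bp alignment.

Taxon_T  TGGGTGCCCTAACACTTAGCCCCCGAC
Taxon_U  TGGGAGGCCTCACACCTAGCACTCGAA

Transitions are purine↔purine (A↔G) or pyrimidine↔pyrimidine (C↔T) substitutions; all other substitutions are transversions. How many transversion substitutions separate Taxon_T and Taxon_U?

Mismatches occur at site 5 (T↔A, transversion), site 7 (C↔G, transversion), site 11 (A↔C, transversion), site 16 (T↔C, transition), site 21 (C↔A, transversion), site 23 (C↔T, transition), site 27 (C↔A, transversion).
Of the 7 differences, 2 transitions and 5 transversions, so the answer is 5.

5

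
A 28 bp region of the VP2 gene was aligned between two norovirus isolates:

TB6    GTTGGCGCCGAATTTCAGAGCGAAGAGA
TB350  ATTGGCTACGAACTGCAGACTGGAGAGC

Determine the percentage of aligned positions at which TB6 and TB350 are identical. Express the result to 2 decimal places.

67.86%

Differing sites — 1:G/A; 7:G/T; 8:C/A; 13:T/C; 15:T/G; 20:G/C; 21:C/T; 23:A/G; 28:A/C.
19 of the 28 sites match, so the percent identity is 19/28 × 100 = 67.86%.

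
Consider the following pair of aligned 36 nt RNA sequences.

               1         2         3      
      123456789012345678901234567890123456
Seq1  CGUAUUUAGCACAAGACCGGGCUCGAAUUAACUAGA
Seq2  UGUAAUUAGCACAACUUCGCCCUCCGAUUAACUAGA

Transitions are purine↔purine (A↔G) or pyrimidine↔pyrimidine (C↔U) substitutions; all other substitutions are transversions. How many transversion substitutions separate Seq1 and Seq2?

Differing sites — 1:C/U (Ti); 5:U/A (Tv); 15:G/C (Tv); 16:A/U (Tv); 17:C/U (Ti); 20:G/C (Tv); 21:G/C (Tv); 25:G/C (Tv); 26:A/G (Ti).
Of the 9 differences, 3 transitions and 6 transversions, so the answer is 6.

6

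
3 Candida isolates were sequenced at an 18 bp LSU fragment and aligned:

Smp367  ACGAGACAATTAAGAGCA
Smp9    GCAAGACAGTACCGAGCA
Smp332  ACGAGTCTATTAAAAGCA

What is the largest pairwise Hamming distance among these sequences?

9

Pairwise Hamming distances:
  Smp367 vs Smp9: 6
  Smp367 vs Smp332: 3
  Smp9 vs Smp332: 9
The largest is 9, between Smp9 and Smp332.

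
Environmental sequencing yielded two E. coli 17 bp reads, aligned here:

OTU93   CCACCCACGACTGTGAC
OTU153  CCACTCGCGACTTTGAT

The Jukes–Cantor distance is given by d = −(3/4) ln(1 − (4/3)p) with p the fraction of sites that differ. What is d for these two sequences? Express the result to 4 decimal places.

The sequences differ at positions 5 (C/T), 7 (A/G), 13 (G/T), 17 (C/T).
p = 4/17 = 0.235294.
d = −0.75 · ln(1 − (4/3)·0.235294) = −0.75 · ln(0.686275) = −0.75 · (-0.376477) = 0.2824.

0.2824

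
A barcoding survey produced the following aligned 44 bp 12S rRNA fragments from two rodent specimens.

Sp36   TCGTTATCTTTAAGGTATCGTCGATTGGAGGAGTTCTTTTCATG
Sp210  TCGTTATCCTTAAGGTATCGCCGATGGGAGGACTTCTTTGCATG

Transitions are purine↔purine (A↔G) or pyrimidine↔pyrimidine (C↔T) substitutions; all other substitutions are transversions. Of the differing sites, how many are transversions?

3

The sequences differ at positions 9 (T/C, transition), 21 (T/C, transition), 26 (T/G, transversion), 33 (G/C, transversion), 40 (T/G, transversion).
Of the 5 differences, 2 transitions and 3 transversions, so the answer is 3.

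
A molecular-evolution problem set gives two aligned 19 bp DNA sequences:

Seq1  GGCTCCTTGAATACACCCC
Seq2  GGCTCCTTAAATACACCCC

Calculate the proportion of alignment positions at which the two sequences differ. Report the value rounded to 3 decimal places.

A single mismatch occurs at site 9 (G/A).
There are 1 differences over 19 sites, so p = 1/19 = 0.053.

0.053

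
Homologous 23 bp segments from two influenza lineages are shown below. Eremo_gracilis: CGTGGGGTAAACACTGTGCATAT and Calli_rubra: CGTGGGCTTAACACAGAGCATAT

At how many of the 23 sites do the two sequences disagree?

4

Differing sites — 7:G/C; 9:A/T; 15:T/A; 17:T/A.
That gives 4 mismatches out of 23 aligned sites, so the Hamming distance is 4.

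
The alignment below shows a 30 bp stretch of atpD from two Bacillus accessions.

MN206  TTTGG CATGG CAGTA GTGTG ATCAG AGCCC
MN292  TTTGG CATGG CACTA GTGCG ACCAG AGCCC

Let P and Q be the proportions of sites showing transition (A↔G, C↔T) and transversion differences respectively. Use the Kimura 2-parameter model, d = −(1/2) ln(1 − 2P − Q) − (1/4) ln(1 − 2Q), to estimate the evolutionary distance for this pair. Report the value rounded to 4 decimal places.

0.1084

Differing sites — 13:G/C (Tv); 19:T/C (Ti); 22:T/C (Ti).
Of the 3 differences, 2 transitions and 1 transversion over 30 sites: P = 2/30 = 0.066667, Q = 1/30 = 0.033333.
d = −0.5·ln(0.833333) − 0.25·ln(0.933334) = −0.5·(-0.182322) − 0.25·(-0.068992) = 0.1084.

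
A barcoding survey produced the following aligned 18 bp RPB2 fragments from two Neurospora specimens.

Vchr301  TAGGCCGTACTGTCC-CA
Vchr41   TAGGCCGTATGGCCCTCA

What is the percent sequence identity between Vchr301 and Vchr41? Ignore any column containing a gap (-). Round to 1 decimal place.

Excluding the 1 gap column leaves 17 comparable sites.
Mismatches occur at site 10 (C↔T), site 11 (T↔G), site 13 (T↔C).
14 of the 17 comparable sites match, so the percent identity is 14/17 × 100 = 82.4%.

82.4%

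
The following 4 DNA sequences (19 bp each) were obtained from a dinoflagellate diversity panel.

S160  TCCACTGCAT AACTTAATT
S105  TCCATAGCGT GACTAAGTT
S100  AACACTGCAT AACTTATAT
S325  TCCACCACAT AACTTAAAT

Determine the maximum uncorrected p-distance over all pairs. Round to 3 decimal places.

0.474

Pairwise Hamming distances:
  S160 vs S105: 6
  S160 vs S100: 4
  S160 vs S325: 3
  S105 vs S100: 9
  S105 vs S325: 8
  S100 vs S325: 5
The largest is 9 mismatches, between S105 and S100; p = 9/19 = 0.474.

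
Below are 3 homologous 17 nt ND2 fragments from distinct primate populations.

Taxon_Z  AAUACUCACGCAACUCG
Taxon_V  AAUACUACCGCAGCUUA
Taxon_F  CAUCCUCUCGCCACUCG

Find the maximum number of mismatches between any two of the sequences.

8

Pairwise Hamming distances:
  Taxon_Z vs Taxon_V: 5
  Taxon_Z vs Taxon_F: 4
  Taxon_V vs Taxon_F: 8
The largest is 8, between Taxon_V and Taxon_F.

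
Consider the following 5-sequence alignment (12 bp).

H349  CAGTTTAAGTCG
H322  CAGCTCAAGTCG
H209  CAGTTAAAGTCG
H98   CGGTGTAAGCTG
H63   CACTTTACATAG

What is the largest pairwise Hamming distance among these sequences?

Pairwise Hamming distances:
  H349 vs H322: 2
  H349 vs H209: 1
  H349 vs H98: 4
  H349 vs H63: 4
  H322 vs H209: 2
  H322 vs H98: 6
  H322 vs H63: 6
  H209 vs H98: 5
  H209 vs H63: 5
  H98 vs H63: 7
The largest is 7, between H98 and H63.

7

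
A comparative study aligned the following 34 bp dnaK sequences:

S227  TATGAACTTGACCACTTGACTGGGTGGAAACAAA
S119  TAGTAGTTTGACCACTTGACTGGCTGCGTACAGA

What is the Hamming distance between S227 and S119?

9

The sequences differ at positions 3 (T/G), 4 (G/T), 6 (A/G), 7 (C/T), 24 (G/C), 27 (G/C), 28 (A/G), 29 (A/T), 33 (A/G).
That gives 9 mismatches out of 34 aligned sites, so the Hamming distance is 9.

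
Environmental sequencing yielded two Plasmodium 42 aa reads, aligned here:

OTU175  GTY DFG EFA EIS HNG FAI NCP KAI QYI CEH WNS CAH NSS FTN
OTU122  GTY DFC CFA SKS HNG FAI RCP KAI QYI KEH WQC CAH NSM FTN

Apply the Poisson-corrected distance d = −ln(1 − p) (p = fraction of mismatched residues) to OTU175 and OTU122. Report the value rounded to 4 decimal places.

Mismatches occur at site 6 (G→C), site 7 (E→C), site 10 (E→S), site 11 (I→K), site 19 (N→R), site 28 (C→K), site 32 (N→Q), site 33 (S→C), site 39 (S→M).
p = 9/42 = 0.214286.
d = −ln(1 − 0.214286) = −ln(0.785714) = 0.2412.

0.2412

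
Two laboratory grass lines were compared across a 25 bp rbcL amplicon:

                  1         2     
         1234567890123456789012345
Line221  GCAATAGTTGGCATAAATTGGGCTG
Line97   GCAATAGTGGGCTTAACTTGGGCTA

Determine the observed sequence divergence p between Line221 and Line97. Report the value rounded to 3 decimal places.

The sequences differ at positions 9 (T/G), 13 (A/T), 17 (A/C), 25 (G/A).
There are 4 differences over 25 sites, so p = 4/25 = 0.160.

0.160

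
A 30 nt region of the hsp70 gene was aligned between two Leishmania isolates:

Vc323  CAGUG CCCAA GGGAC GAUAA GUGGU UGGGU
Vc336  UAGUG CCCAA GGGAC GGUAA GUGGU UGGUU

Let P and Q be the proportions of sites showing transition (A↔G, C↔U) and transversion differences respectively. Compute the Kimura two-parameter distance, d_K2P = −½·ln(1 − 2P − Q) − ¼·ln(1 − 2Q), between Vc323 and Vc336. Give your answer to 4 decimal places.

Mismatches occur at site 1 (C↔U, transition), site 17 (A↔G, transition), site 29 (G↔U, transversion).
Of the 3 differences, 2 transitions and 1 transversion over 30 sites: P = 2/30 = 0.066667, Q = 1/30 = 0.033333.
d = −0.5·ln(0.833333) − 0.25·ln(0.933334) = −0.5·(-0.182322) − 0.25·(-0.068992) = 0.1084.

0.1084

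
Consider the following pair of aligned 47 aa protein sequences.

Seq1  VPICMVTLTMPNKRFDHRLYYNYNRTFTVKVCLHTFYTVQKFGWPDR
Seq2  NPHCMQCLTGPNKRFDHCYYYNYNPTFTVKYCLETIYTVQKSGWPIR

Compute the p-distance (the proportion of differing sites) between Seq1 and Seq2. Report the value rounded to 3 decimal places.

Differing sites — 1:V/N; 3:I/H; 6:V/Q; 7:T/C; 10:M/G; 18:R/C; 19:L/Y; 25:R/P; 31:V/Y; 34:H/E; 36:F/I; 42:F/S; 46:D/I.
There are 13 differences over 47 sites, so p = 13/47 = 0.277.

0.277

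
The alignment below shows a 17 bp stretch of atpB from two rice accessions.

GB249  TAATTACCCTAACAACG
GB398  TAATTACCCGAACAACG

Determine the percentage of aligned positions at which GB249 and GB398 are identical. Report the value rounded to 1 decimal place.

A single mismatch occurs at site 10 (T→G).
16 of the 17 sites match, so the percent identity is 16/17 × 100 = 94.1%.

94.1%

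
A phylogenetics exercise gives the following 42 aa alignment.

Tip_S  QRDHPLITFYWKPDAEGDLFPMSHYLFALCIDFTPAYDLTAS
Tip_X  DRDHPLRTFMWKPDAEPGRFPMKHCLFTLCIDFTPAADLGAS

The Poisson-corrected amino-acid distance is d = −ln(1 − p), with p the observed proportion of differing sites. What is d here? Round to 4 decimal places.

Differing sites — 1:Q/D; 7:I/R; 10:Y/M; 17:G/P; 18:D/G; 19:L/R; 23:S/K; 25:Y/C; 28:A/T; 37:Y/A; 40:T/G.
p = 11/42 = 0.261905.
d = −ln(1 − 0.261905) = −ln(0.738095) = 0.3037.

0.3037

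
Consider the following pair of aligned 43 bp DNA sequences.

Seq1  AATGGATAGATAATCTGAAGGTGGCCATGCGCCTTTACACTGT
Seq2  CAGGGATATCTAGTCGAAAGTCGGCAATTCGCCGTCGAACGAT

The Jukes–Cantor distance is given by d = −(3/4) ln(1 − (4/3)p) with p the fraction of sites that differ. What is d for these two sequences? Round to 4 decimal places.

Mismatches occur at site 1 (A→C), site 3 (T→G), site 9 (G→T), site 10 (A→C), site 13 (A→G), site 16 (T→G), site 17 (G→A), site 21 (G→T), site 22 (T→C), site 26 (C→A), site 29 (G→T), site 34 (T→G), site 36 (T→C), site 37 (A→G), site 38 (C→A), site 41 (T→G), site 42 (G→A).
p = 17/43 = 0.395349.
d = −0.75 · ln(1 − (4/3)·0.395349) = −0.75 · ln(0.472868) = −0.75 · (-0.748939) = 0.5617.

0.5617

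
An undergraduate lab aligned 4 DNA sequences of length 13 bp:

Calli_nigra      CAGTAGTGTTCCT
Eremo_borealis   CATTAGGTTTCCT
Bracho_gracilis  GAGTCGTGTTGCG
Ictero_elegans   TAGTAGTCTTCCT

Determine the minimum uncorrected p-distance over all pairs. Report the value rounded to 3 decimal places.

0.154

Pairwise Hamming distances:
  Calli_nigra vs Eremo_borealis: 3
  Calli_nigra vs Bracho_gracilis: 4
  Calli_nigra vs Ictero_elegans: 2
  Eremo_borealis vs Bracho_gracilis: 7
  Eremo_borealis vs Ictero_elegans: 4
  Bracho_gracilis vs Ictero_elegans: 5
The smallest is 2 mismatches, between Calli_nigra and Ictero_elegans; p = 2/13 = 0.154.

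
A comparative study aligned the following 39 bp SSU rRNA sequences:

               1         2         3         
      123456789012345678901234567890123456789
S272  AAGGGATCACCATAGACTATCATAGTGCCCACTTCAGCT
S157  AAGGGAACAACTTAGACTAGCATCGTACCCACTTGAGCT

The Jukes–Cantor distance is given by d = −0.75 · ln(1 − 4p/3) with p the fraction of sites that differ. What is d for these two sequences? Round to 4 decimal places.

Mismatches occur at site 7 (T/A), site 10 (C/A), site 12 (A/T), site 20 (T/G), site 24 (A/C), site 27 (G/A), site 35 (C/G).
p = 7/39 = 0.179487.
d = −0.75 · ln(1 − (4/3)·0.179487) = −0.75 · ln(0.760684) = −0.75 · (-0.273537) = 0.2052.

0.2052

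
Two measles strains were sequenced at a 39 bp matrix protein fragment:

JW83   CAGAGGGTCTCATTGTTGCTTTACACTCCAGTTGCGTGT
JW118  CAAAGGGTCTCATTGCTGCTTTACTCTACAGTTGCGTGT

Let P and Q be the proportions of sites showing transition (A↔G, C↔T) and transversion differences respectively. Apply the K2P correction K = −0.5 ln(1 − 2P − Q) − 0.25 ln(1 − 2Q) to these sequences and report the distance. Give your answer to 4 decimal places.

0.1106

Differing sites — 3:G/A (Ti); 16:T/C (Ti); 25:A/T (Tv); 28:C/A (Tv).
Of the 4 differences, 2 transitions and 2 transversions over 39 sites: P = 2/39 = 0.051282, Q = 2/39 = 0.051282.
d = −0.5·ln(0.846154) − 0.25·ln(0.897436) = −0.5·(-0.167054) − 0.25·(-0.108213) = 0.1106.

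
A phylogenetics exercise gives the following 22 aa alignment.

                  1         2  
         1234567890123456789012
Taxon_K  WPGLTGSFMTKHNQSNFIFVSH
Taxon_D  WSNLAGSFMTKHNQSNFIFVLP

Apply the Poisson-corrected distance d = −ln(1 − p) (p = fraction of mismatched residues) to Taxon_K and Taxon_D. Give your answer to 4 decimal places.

0.2578

Mismatches occur at site 2 (P→S), site 3 (G→N), site 5 (T→A), site 21 (S→L), site 22 (H→P).
p = 5/22 = 0.227273.
d = −ln(1 − 0.227273) = −ln(0.772727) = 0.2578.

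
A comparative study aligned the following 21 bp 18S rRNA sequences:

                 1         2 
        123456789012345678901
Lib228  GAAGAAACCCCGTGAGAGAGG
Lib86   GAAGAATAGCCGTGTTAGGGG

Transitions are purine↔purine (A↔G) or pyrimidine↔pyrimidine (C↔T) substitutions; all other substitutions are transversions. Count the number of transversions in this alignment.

Differing sites — 7:A/T (Tv); 8:C/A (Tv); 9:C/G (Tv); 15:A/T (Tv); 16:G/T (Tv); 19:A/G (Ti).
Of the 6 differences, 1 transition and 5 transversions, so the answer is 5.

5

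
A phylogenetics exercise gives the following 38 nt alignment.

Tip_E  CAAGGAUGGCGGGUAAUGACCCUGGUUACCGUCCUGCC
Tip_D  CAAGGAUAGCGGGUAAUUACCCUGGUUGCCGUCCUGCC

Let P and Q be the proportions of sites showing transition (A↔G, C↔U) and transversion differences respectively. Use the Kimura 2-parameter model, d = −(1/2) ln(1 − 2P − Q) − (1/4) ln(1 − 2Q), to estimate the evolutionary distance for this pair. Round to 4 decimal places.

Mismatches occur at site 8 (G→A, transition), site 18 (G→U, transversion), site 28 (A→G, transition).
Of the 3 differences, 2 transitions and 1 transversion over 38 sites: P = 2/38 = 0.052632, Q = 1/38 = 0.026316.
d = −0.5·ln(0.868420) − 0.25·ln(0.947368) = −0.5·(-0.141080) − 0.25·(-0.054068) = 0.0841.

0.0841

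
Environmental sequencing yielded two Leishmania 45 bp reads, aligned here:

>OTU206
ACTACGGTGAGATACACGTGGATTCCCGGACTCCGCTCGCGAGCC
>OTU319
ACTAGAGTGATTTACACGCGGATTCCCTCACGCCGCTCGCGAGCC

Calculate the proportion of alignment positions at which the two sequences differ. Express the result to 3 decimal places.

0.178

The sequences differ at positions 5 (C/G), 6 (G/A), 11 (G/T), 12 (A/T), 19 (T/C), 28 (G/T), 29 (G/C), 32 (T/G).
There are 8 differences over 45 sites, so p = 8/45 = 0.178.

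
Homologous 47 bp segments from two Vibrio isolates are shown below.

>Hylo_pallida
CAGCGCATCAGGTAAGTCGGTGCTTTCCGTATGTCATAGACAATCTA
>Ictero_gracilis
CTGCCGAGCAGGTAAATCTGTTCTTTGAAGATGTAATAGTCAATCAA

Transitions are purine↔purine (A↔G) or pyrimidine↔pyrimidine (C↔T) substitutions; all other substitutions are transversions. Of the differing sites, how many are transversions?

The sequences differ at positions 2 (A/T, transversion), 5 (G/C, transversion), 6 (C/G, transversion), 8 (T/G, transversion), 16 (G/A, transition), 19 (G/T, transversion), 22 (G/T, transversion), 27 (C/G, transversion), 28 (C/A, transversion), 29 (G/A, transition), 30 (T/G, transversion), 35 (C/A, transversion), 40 (A/T, transversion), 46 (T/A, transversion).
Of the 14 differences, 2 transitions and 12 transversions, so the answer is 12.

12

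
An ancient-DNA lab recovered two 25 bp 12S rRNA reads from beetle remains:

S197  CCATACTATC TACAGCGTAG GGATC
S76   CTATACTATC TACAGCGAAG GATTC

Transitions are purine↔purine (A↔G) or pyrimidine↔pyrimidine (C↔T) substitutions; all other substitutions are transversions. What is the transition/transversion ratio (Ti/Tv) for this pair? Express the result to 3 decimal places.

Mismatches occur at site 2 (C/T, transition), site 18 (T/A, transversion), site 22 (G/A, transition), site 23 (A/T, transversion).
Of the 4 differences, 2 transitions and 2 transversions, so Ti/Tv = 2/2 = 1.000.

1.000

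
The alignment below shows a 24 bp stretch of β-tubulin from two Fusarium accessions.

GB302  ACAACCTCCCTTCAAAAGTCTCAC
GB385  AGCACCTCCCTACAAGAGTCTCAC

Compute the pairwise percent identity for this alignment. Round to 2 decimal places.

83.33%

The sequences differ at positions 2 (C/G), 3 (A/C), 12 (T/A), 16 (A/G).
20 of the 24 sites match, so the percent identity is 20/24 × 100 = 83.33%.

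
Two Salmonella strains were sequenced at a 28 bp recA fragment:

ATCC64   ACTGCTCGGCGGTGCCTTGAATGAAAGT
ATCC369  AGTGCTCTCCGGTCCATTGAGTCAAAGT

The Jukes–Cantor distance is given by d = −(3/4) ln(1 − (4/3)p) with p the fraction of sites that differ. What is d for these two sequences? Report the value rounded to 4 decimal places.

Mismatches occur at site 2 (C↔G), site 8 (G↔T), site 9 (G↔C), site 14 (G↔C), site 16 (C↔A), site 21 (A↔G), site 23 (G↔C).
p = 7/28 = 0.250000.
d = −0.75 · ln(1 − (4/3)·0.250000) = −0.75 · ln(0.666667) = −0.75 · (-0.405465) = 0.3041.

0.3041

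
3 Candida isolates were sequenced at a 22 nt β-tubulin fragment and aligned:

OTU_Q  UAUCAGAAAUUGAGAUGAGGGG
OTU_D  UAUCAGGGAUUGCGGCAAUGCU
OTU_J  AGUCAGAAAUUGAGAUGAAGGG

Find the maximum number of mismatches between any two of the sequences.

Pairwise Hamming distances:
  OTU_Q vs OTU_D: 9
  OTU_Q vs OTU_J: 3
  OTU_D vs OTU_J: 11
The largest is 11, between OTU_D and OTU_J.

11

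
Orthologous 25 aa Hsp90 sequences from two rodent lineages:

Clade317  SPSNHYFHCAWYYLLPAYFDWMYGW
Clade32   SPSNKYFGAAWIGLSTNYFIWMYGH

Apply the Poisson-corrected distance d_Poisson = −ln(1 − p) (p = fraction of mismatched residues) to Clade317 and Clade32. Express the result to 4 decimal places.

The sequences differ at positions 5 (H/K), 8 (H/G), 9 (C/A), 12 (Y/I), 13 (Y/G), 15 (L/S), 16 (P/T), 17 (A/N), 20 (D/I), 25 (W/H).
p = 10/25 = 0.400000.
d = −ln(1 − 0.400000) = −ln(0.600000) = 0.5108.

0.5108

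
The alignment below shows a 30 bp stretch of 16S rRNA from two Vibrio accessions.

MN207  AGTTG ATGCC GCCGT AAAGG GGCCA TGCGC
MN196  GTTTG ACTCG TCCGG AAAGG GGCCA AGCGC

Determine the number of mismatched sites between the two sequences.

Mismatches occur at site 1 (A/G), site 2 (G/T), site 7 (T/C), site 8 (G/T), site 10 (C/G), site 11 (G/T), site 15 (T/G), site 26 (T/A).
That gives 8 mismatches out of 30 aligned sites, so the Hamming distance is 8.

8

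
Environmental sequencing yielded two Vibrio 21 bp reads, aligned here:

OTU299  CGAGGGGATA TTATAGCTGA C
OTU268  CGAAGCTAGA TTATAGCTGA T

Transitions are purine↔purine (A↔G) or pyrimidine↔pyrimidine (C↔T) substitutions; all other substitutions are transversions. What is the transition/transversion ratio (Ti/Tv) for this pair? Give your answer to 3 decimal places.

0.667

Mismatches occur at site 4 (G↔A, transition), site 6 (G↔C, transversion), site 7 (G↔T, transversion), site 9 (T↔G, transversion), site 21 (C↔T, transition).
Of the 5 differences, 2 transitions and 3 transversions, so Ti/Tv = 2/3 = 0.667.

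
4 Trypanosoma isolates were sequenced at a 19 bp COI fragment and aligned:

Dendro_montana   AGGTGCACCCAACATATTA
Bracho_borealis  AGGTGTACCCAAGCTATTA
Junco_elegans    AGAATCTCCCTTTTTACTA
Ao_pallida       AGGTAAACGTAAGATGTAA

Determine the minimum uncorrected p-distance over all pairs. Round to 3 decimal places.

0.158

Pairwise Hamming distances:
  Dendro_montana vs Bracho_borealis: 3
  Dendro_montana vs Junco_elegans: 9
  Dendro_montana vs Ao_pallida: 7
  Bracho_borealis vs Junco_elegans: 10
  Bracho_borealis vs Ao_pallida: 7
  Junco_elegans vs Ao_pallida: 14
The smallest is 3 mismatches, between Dendro_montana and Bracho_borealis; p = 3/19 = 0.158.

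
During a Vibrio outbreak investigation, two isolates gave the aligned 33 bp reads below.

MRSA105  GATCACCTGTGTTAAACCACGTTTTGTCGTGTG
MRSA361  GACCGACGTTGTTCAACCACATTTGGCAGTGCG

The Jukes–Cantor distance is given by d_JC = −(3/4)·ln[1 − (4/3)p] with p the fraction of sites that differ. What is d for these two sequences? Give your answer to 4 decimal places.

Differing sites — 3:T/C; 5:A/G; 6:C/A; 8:T/G; 9:G/T; 14:A/C; 21:G/A; 25:T/G; 27:T/C; 28:C/A; 32:T/C.
p = 11/33 = 0.333333.
d = −0.75 · ln(1 − (4/3)·0.333333) = −0.75 · ln(0.555556) = −0.75 · (-0.587786) = 0.4408.

0.4408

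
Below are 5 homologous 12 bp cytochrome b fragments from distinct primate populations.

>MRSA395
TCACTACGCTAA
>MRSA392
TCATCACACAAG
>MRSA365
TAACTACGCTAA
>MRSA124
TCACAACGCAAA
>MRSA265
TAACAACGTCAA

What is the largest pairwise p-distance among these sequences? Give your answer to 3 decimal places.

0.583

Pairwise Hamming distances:
  MRSA395 vs MRSA392: 5
  MRSA395 vs MRSA365: 1
  MRSA395 vs MRSA124: 2
  MRSA395 vs MRSA265: 4
  MRSA392 vs MRSA365: 6
  MRSA392 vs MRSA124: 4
  MRSA392 vs MRSA265: 7
  MRSA365 vs MRSA124: 3
  MRSA365 vs MRSA265: 3
  MRSA124 vs MRSA265: 3
The largest is 7 mismatches, between MRSA392 and MRSA265; p = 7/12 = 0.583.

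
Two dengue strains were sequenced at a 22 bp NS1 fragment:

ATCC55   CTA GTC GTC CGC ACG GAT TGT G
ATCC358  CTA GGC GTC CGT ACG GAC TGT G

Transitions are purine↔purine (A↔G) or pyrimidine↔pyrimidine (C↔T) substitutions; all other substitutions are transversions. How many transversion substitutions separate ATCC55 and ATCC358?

Differing sites — 5:T/G (Tv); 12:C/T (Ti); 18:T/C (Ti).
Of the 3 differences, 2 transitions and 1 transversion, so the answer is 1.

1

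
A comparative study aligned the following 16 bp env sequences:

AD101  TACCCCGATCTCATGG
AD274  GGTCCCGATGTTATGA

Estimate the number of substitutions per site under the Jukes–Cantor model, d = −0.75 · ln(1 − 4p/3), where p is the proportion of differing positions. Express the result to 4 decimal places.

0.5199

Differing sites — 1:T/G; 2:A/G; 3:C/T; 10:C/G; 12:C/T; 16:G/A.
p = 6/16 = 0.375000.
d = −0.75 · ln(1 − (4/3)·0.375000) = −0.75 · ln(0.500000) = −0.75 · (-0.693147) = 0.5199.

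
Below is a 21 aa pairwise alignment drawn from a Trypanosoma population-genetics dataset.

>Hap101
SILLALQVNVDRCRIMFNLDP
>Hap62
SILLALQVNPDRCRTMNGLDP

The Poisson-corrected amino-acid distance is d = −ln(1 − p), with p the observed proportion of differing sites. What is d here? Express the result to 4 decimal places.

0.2113

Differing sites — 10:V/P; 15:I/T; 17:F/N; 18:N/G.
p = 4/21 = 0.190476.
d = −ln(1 − 0.190476) = −ln(0.809524) = 0.2113.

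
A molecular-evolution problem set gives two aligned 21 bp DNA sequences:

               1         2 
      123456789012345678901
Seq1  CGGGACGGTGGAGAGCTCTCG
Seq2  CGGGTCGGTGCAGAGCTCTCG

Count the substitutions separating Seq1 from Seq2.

2

The sequences differ at positions 5 (A/T), 11 (G/C).
That gives 2 mismatches out of 21 aligned sites, so the Hamming distance is 2.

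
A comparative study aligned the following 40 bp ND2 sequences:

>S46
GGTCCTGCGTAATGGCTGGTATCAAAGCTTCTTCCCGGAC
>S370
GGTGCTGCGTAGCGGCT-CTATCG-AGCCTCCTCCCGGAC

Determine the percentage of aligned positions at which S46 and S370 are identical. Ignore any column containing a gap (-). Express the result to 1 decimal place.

81.6%

Excluding the 2 gap columns leaves 38 comparable sites.
Mismatches occur at site 4 (C↔G), site 12 (A↔G), site 13 (T↔C), site 19 (G↔C), site 24 (A↔G), site 29 (T↔C), site 32 (T↔C).
31 of the 38 comparable sites match, so the percent identity is 31/38 × 100 = 81.6%.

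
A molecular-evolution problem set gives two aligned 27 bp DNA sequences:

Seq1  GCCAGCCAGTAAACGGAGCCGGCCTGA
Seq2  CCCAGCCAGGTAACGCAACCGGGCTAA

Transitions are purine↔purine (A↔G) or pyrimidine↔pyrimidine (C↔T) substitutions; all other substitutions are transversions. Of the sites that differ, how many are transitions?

2

Differing sites — 1:G/C (Tv); 10:T/G (Tv); 11:A/T (Tv); 16:G/C (Tv); 18:G/A (Ti); 23:C/G (Tv); 26:G/A (Ti).
Of the 7 differences, 2 transitions and 5 transversions, so the answer is 2.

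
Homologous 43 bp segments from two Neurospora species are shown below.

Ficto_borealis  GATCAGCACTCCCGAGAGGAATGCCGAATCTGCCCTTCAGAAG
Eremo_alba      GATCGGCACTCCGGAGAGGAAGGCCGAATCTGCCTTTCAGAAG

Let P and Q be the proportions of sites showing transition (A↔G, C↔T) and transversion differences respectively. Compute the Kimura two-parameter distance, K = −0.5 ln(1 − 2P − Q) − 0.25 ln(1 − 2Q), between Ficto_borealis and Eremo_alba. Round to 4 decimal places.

Mismatches occur at site 5 (A→G, transition), site 13 (C→G, transversion), site 22 (T→G, transversion), site 35 (C→T, transition).
Of the 4 differences, 2 transitions and 2 transversions over 43 sites: P = 2/43 = 0.046512, Q = 2/43 = 0.046512.
d = −0.5·ln(0.860464) − 0.25·ln(0.906976) = −0.5·(-0.150284) − 0.25·(-0.097639) = 0.0996.

0.0996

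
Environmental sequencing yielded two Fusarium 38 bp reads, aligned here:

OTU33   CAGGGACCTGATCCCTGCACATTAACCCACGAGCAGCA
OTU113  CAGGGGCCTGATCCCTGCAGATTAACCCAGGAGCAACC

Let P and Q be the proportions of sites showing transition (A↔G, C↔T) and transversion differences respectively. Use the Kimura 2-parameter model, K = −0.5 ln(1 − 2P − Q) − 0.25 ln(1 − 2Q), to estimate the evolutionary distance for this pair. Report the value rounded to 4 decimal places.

The sequences differ at positions 6 (A/G, transition), 20 (C/G, transversion), 30 (C/G, transversion), 36 (G/A, transition), 38 (A/C, transversion).
Of the 5 differences, 2 transitions and 3 transversions over 38 sites: P = 2/38 = 0.052632, Q = 3/38 = 0.078947.
d = −0.5·ln(0.815789) − 0.25·ln(0.842106) = −0.5·(-0.203600) − 0.25·(-0.171849) = 0.1448.

0.1448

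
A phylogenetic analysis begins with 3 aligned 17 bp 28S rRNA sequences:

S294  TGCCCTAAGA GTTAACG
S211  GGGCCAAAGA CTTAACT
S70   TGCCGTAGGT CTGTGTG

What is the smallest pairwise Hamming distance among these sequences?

Pairwise Hamming distances:
  S294 vs S211: 5
  S294 vs S70: 8
  S211 vs S70: 11
The smallest is 5, between S294 and S211.

5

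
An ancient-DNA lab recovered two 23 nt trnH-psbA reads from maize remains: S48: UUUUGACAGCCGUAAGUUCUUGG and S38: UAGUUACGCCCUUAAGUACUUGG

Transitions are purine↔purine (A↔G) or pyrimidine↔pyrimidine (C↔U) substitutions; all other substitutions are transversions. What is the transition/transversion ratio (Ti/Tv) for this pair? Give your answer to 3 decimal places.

0.167

The sequences differ at positions 2 (U/A, transversion), 3 (U/G, transversion), 5 (G/U, transversion), 8 (A/G, transition), 9 (G/C, transversion), 12 (G/U, transversion), 18 (U/A, transversion).
Of the 7 differences, 1 transition and 6 transversions, so Ti/Tv = 1/6 = 0.167.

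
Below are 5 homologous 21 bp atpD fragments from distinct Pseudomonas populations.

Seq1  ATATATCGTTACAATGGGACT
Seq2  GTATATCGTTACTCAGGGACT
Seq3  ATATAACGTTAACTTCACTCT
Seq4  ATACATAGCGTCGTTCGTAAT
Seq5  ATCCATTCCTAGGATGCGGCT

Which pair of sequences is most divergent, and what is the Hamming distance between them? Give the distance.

13

Pairwise Hamming distances:
  Seq1 vs Seq2: 4
  Seq1 vs Seq3: 8
  Seq1 vs Seq4: 10
  Seq1 vs Seq5: 9
  Seq2 vs Seq3: 10
  Seq2 vs Seq4: 12
  Seq2 vs Seq5: 12
  Seq3 vs Seq4: 12
  Seq3 vs Seq5: 13
  Seq4 vs Seq5: 12
The largest is 13, between Seq3 and Seq5.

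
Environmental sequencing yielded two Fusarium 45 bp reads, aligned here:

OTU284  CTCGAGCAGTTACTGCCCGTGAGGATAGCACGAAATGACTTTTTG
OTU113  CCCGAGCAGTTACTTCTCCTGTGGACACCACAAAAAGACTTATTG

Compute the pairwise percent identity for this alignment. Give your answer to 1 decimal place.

77.8%

Mismatches occur at site 2 (T→C), site 15 (G→T), site 17 (C→T), site 19 (G→C), site 22 (A→T), site 26 (T→C), site 28 (G→C), site 32 (G→A), site 36 (T→A), site 42 (T→A).
35 of the 45 sites match, so the percent identity is 35/45 × 100 = 77.8%.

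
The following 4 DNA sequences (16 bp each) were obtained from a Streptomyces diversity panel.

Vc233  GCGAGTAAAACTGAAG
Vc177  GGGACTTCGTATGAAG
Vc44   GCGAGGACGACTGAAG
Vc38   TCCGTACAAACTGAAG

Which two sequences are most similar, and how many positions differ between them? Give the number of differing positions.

3

Pairwise Hamming distances:
  Vc233 vs Vc177: 7
  Vc233 vs Vc44: 3
  Vc233 vs Vc38: 6
  Vc177 vs Vc44: 6
  Vc177 vs Vc38: 11
  Vc44 vs Vc38: 8
The smallest is 3, between Vc233 and Vc44.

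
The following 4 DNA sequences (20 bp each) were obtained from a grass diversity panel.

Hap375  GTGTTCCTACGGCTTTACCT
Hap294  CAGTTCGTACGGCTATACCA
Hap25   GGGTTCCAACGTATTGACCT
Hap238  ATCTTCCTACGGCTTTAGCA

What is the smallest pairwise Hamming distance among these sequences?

Pairwise Hamming distances:
  Hap375 vs Hap294: 5
  Hap375 vs Hap25: 5
  Hap375 vs Hap238: 4
  Hap294 vs Hap25: 9
  Hap294 vs Hap238: 6
  Hap25 vs Hap238: 9
The smallest is 4, between Hap375 and Hap238.

4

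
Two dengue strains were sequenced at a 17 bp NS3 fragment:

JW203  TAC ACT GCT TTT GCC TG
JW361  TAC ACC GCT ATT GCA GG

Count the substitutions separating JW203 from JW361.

Differing sites — 6:T/C; 10:T/A; 15:C/A; 16:T/G.
That gives 4 mismatches out of 17 aligned sites, so the Hamming distance is 4.

4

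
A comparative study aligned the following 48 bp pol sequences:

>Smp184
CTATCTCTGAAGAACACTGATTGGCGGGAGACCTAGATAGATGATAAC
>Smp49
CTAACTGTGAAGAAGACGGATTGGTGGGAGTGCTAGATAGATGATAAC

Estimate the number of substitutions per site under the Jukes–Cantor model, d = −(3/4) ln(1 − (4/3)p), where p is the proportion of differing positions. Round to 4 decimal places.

The sequences differ at positions 4 (T/A), 7 (C/G), 15 (C/G), 18 (T/G), 25 (C/T), 31 (A/T), 32 (C/G).
p = 7/48 = 0.145833.
d = −0.75 · ln(1 − (4/3)·0.145833) = −0.75 · ln(0.805556) = −0.75 · (-0.216223) = 0.1622.

0.1622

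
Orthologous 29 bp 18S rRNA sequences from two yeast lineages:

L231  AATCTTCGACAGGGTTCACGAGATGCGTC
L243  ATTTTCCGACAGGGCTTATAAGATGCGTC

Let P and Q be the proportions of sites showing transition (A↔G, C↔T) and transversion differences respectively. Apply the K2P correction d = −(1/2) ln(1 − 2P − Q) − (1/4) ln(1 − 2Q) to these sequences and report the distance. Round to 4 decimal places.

Mismatches occur at site 2 (A→T, transversion), site 4 (C→T, transition), site 6 (T→C, transition), site 15 (T→C, transition), site 17 (C→T, transition), site 19 (C→T, transition), site 20 (G→A, transition).
Of the 7 differences, 6 transitions and 1 transversion over 29 sites: P = 6/29 = 0.206897, Q = 1/29 = 0.034483.
d = −0.5·ln(0.551723) − 0.25·ln(0.931034) = −0.5·(-0.594709) − 0.25·(-0.071459) = 0.3152.

0.3152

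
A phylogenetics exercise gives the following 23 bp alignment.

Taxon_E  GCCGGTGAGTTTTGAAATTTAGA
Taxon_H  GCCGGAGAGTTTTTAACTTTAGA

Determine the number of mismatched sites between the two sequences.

Mismatches occur at site 6 (T/A), site 14 (G/T), site 17 (A/C).
That gives 3 mismatches out of 23 aligned sites, so the Hamming distance is 3.

3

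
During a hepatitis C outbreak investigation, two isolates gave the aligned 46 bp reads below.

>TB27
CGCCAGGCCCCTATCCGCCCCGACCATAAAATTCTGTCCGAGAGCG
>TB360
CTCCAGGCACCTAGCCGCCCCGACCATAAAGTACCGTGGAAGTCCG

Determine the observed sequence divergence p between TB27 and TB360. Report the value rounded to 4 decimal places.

0.2391

The sequences differ at positions 2 (G/T), 9 (C/A), 14 (T/G), 31 (A/G), 33 (T/A), 35 (T/C), 38 (C/G), 39 (C/G), 40 (G/A), 43 (A/T), 44 (G/C).
There are 11 differences over 46 sites, so p = 11/46 = 0.2391.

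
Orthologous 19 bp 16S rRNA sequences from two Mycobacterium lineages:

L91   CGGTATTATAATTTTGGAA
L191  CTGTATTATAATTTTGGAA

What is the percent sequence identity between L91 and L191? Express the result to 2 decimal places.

94.74%

Differing sites — 2:G/T.
18 of the 19 sites match, so the percent identity is 18/19 × 100 = 94.74%.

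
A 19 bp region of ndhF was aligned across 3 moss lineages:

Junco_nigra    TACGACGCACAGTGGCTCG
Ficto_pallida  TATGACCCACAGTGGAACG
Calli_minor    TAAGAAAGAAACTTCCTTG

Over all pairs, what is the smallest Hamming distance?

Pairwise Hamming distances:
  Junco_nigra vs Ficto_pallida: 4
  Junco_nigra vs Calli_minor: 9
  Ficto_pallida vs Calli_minor: 11
The smallest is 4, between Junco_nigra and Ficto_pallida.

4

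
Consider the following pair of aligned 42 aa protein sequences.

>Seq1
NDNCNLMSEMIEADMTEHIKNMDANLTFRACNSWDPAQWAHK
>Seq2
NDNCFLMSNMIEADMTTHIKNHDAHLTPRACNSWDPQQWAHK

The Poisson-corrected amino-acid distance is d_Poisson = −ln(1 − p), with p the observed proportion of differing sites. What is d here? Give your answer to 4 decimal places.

0.1823

Differing sites — 5:N/F; 9:E/N; 17:E/T; 22:M/H; 25:N/H; 28:F/P; 37:A/Q.
p = 7/42 = 0.166667.
d = −ln(1 − 0.166667) = −ln(0.833333) = 0.1823.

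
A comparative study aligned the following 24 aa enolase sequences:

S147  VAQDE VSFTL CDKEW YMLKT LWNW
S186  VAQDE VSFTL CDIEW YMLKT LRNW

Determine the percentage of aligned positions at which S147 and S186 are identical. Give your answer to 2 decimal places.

Mismatches occur at site 13 (K/I), site 22 (W/R).
22 of the 24 sites match, so the percent identity is 22/24 × 100 = 91.67%.

91.67%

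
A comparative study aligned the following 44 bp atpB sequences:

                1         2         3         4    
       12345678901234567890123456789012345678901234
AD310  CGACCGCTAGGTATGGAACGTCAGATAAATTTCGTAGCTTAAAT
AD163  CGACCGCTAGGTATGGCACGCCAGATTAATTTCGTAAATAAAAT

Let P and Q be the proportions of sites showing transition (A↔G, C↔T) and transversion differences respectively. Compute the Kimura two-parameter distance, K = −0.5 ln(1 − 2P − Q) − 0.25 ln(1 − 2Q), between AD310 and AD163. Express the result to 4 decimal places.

0.1505

Differing sites — 17:A/C (Tv); 21:T/C (Ti); 27:A/T (Tv); 37:G/A (Ti); 38:C/A (Tv); 40:T/A (Tv).
Of the 6 differences, 2 transitions and 4 transversions over 44 sites: P = 2/44 = 0.045455, Q = 4/44 = 0.090909.
d = −0.5·ln(0.818181) − 0.25·ln(0.818182) = −0.5·(-0.200672) − 0.25·(-0.200670) = 0.1505.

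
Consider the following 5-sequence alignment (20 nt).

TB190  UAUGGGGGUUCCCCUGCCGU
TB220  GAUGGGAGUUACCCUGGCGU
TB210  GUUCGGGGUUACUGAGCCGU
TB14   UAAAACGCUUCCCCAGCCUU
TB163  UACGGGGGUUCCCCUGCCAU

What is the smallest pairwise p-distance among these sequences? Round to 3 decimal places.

0.100

Pairwise Hamming distances:
  TB190 vs TB220: 4
  TB190 vs TB210: 7
  TB190 vs TB14: 7
  TB190 vs TB163: 2
  TB220 vs TB210: 7
  TB220 vs TB14: 11
  TB220 vs TB163: 6
  TB210 vs TB14: 11
  TB210 vs TB163: 9
  TB14 vs TB163: 7
The smallest is 2 mismatches, between TB190 and TB163; p = 2/20 = 0.100.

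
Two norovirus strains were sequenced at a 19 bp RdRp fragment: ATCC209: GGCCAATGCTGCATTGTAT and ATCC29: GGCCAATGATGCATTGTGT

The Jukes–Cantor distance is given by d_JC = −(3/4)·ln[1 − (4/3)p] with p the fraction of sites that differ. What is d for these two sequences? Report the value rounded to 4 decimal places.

0.1134

The sequences differ at positions 9 (C/A), 18 (A/G).
p = 2/19 = 0.105263.
d = −0.75 · ln(1 − (4/3)·0.105263) = −0.75 · ln(0.859649) = −0.75 · (-0.151231) = 0.1134.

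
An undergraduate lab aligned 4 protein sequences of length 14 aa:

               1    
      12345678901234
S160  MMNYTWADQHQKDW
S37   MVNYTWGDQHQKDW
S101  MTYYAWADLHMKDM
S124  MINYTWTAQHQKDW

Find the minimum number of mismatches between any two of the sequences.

2

Pairwise Hamming distances:
  S160 vs S37: 2
  S160 vs S101: 6
  S160 vs S124: 3
  S37 vs S101: 7
  S37 vs S124: 3
  S101 vs S124: 8
The smallest is 2, between S160 and S37.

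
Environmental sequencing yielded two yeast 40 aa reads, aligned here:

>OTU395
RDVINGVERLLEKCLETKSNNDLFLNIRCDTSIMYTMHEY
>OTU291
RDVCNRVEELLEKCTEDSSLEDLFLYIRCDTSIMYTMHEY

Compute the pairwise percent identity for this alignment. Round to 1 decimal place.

Differing sites — 4:I/C; 6:G/R; 9:R/E; 15:L/T; 17:T/D; 18:K/S; 20:N/L; 21:N/E; 26:N/Y.
31 of the 40 sites match, so the percent identity is 31/40 × 100 = 77.5%.

77.5%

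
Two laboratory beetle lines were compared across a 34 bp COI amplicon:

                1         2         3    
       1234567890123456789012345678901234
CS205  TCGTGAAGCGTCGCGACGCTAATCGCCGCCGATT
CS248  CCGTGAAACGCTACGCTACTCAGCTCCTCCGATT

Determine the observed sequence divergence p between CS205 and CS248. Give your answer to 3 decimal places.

Differing sites — 1:T/C; 8:G/A; 11:T/C; 12:C/T; 13:G/A; 16:A/C; 17:C/T; 18:G/A; 21:A/C; 23:T/G; 25:G/T; 28:G/T.
There are 12 differences over 34 sites, so p = 12/34 = 0.353.

0.353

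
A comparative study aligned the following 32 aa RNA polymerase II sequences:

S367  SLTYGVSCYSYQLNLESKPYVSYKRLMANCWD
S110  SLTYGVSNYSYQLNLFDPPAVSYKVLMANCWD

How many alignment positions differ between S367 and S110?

Differing sites — 8:C/N; 16:E/F; 17:S/D; 18:K/P; 20:Y/A; 25:R/V.
That gives 6 mismatches out of 32 aligned sites, so the Hamming distance is 6.

6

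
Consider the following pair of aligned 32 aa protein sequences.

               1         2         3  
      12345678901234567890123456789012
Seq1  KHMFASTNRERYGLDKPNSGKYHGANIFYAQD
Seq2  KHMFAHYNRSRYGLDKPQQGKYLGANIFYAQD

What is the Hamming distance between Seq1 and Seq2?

Mismatches occur at site 6 (S/H), site 7 (T/Y), site 10 (E/S), site 18 (N/Q), site 19 (S/Q), site 23 (H/L).
That gives 6 mismatches out of 32 aligned sites, so the Hamming distance is 6.

6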